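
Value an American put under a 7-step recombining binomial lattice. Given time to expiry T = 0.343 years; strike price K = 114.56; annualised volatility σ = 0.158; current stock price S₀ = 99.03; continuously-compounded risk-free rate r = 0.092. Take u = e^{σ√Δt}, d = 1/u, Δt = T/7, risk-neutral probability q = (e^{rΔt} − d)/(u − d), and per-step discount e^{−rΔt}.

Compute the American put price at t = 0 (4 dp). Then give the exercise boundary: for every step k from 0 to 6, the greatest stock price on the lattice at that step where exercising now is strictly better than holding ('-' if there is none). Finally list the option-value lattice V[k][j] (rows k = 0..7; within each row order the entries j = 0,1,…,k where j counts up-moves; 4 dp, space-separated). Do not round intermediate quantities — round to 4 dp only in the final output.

price = 15.5300
boundary = 99.0300 102.5548 106.2051 102.5548 106.2051 102.5548 106.2051
tree:
15.5300
18.9337 12.0052
22.2204 15.5300 8.3549
25.3941 18.9337 12.0052 5.1458
28.4588 22.2204 15.5300 8.3549 2.6233
31.4181 25.3941 18.9337 12.0052 4.8135 0.8944
34.2757 28.4588 22.2204 15.5300 8.3549 2.0228 0.0000
37.0351 31.4181 25.3941 18.9337 12.0052 4.5746 0.0000 0.0000

Δt=0.04900, u=1.03559, d=0.96563, q=0.55584, disc=e^(-rΔt)=0.99550
k=7 terminal: V=max(K-S,0) → 37.0351 31.4181 25.3941 18.9337 12.0052 4.5746 0.0000 0.0000
k=6: j=0 S=80.2843 intr=34.2757 cont=33.7604 V=34.2757[EX]; j=1 S=86.1012 intr=28.4588 cont=27.9435 V=28.4588[EX]; j=2 S=92.3396 intr=22.2204 cont=21.7051 V=22.2204[EX]; j=3 S=99.0300 intr=15.5300 cont=15.0147 V=15.5300[EX]; j=4 S=106.2051 intr=8.3549 cont=7.8396 V=8.3549[EX]; j=5 S=113.9001 intr=0.6599 cont=2.0228 V=2.0228[hold]; j=6 S=122.1527 intr=0.0000 cont=0.0000 V=0.0000[hold]  S*(6)=106.2051
k=5: j=0 S=83.1419 intr=31.4181 cont=30.9028 V=31.4181[EX]; j=1 S=89.1659 intr=25.3941 cont=24.8788 V=25.3941[EX]; j=2 S=95.6263 intr=18.9337 cont=18.4184 V=18.9337[EX]; j=3 S=102.5548 intr=12.0052 cont=11.4899 V=12.0052[EX]; j=4 S=109.9854 intr=4.5746 cont=4.8135 V=4.8135[hold]; j=5 S=117.9542 intr=0.0000 cont=0.8944 V=0.8944[hold]  S*(5)=102.5548
k=4: j=0 S=86.1012 intr=28.4588 cont=27.9435 V=28.4588[EX]; j=1 S=92.3396 intr=22.2204 cont=21.7051 V=22.2204[EX]; j=2 S=99.0300 intr=15.5300 cont=15.0147 V=15.5300[EX]; j=3 S=106.2051 intr=8.3549 cont=7.9718 V=8.3549[EX]; j=4 S=113.9001 intr=0.6599 cont=2.6233 V=2.6233[hold]  S*(4)=106.2051
k=3: j=0 S=89.1659 intr=25.3941 cont=24.8788 V=25.3941[EX]; j=1 S=95.6263 intr=18.9337 cont=18.4184 V=18.9337[EX]; j=2 S=102.5548 intr=12.0052 cont=11.4899 V=12.0052[EX]; j=3 S=109.9854 intr=4.5746 cont=5.1458 V=5.1458[hold]  S*(3)=102.5548
k=2: j=0 S=92.3396 intr=22.2204 cont=21.7051 V=22.2204[EX]; j=1 S=99.0300 intr=15.5300 cont=15.0147 V=15.5300[EX]; j=2 S=106.2051 intr=8.3549 cont=8.1556 V=8.3549[EX]  S*(2)=106.2051
k=1: j=0 S=95.6263 intr=18.9337 cont=18.4184 V=18.9337[EX]; j=1 S=102.5548 intr=12.0052 cont=11.4899 V=12.0052[EX]  S*(1)=102.5548
k=0: j=0 S=99.0300 intr=15.5300 cont=15.0147 V=15.5300[EX]  S*(0)=99.0300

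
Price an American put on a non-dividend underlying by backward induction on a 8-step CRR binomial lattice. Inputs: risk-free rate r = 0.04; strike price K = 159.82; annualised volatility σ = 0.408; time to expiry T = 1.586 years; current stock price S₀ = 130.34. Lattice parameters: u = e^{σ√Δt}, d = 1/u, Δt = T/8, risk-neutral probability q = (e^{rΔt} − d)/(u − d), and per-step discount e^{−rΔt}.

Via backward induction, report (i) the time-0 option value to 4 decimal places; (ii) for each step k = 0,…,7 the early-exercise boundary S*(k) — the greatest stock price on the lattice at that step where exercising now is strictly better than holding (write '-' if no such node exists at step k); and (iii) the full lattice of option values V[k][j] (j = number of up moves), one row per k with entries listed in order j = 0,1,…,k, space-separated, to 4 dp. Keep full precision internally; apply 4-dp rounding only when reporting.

Δt=0.19825, u=1.19921, d=0.83388, q=0.47650, disc=e^(-rΔt)=0.99210
k=8 terminal: V=max(K-S,0) → 129.3470 115.9966 96.7974 69.1868 29.4800 0.0000 0.0000 0.0000 0.0000
k=7: j=0 S=36.5435 intr=123.2765 cont=122.0141 V=123.2765[EX]; j=1 S=52.5535 intr=107.2665 cont=106.0042 V=107.2665[EX]; j=2 S=75.5774 intr=84.2426 cont=82.9803 V=84.2426[EX]; j=3 S=108.6882 intr=51.1318 cont=49.8694 V=51.1318[EX]; j=4 S=156.3050 intr=3.5150 cont=15.3108 V=15.3108[hold]; j=5 S=224.7831 intr=0.0000 cont=0.0000 V=0.0000[hold]; j=6 S=323.2616 intr=0.0000 cont=0.0000 V=0.0000[hold]; j=7 S=464.8842 intr=0.0000 cont=0.0000 V=0.0000[hold]  S*(7)=108.6882
k=6: j=0 S=43.8234 intr=115.9966 cont=114.7342 V=115.9966[EX]; j=1 S=63.0226 intr=96.7974 cont=95.5350 V=96.7974[EX]; j=2 S=90.6332 intr=69.1868 cont=67.9245 V=69.1868[EX]; j=3 S=130.3400 intr=29.4800 cont=33.7940 V=33.7940[hold]; j=4 S=187.4426 intr=0.0000 cont=7.9519 V=7.9519[hold]; j=5 S=269.5621 intr=0.0000 cont=0.0000 V=0.0000[hold]; j=6 S=387.6586 intr=0.0000 cont=0.0000 V=0.0000[hold]  S*(6)=90.6332
k=5: j=0 S=52.5535 intr=107.2665 cont=106.0042 V=107.2665[EX]; j=1 S=75.5774 intr=84.2426 cont=82.9803 V=84.2426[EX]; j=2 S=108.6882 intr=51.1318 cont=51.9088 V=51.9088[hold]; j=3 S=156.3050 intr=3.5150 cont=21.3105 V=21.3105[hold]; j=4 S=224.7831 intr=0.0000 cont=4.1299 V=4.1299[hold]; j=5 S=323.2616 intr=0.0000 cont=0.0000 V=0.0000[hold]  S*(5)=75.5774
k=4: j=0 S=63.0226 intr=96.7974 cont=95.5350 V=96.7974[EX]; j=1 S=90.6332 intr=69.1868 cont=68.2918 V=69.1868[EX]; j=2 S=130.3400 intr=29.4800 cont=37.0338 V=37.0338[hold]; j=3 S=187.4426 intr=0.0000 cont=13.0203 V=13.0203[hold]; j=4 S=269.5621 intr=0.0000 cont=2.1449 V=2.1449[hold]  S*(4)=90.6332
k=3: j=0 S=75.5774 intr=84.2426 cont=82.9803 V=84.2426[EX]; j=1 S=108.6882 intr=51.1318 cont=53.4404 V=53.4404[hold]; j=2 S=156.3050 intr=3.5150 cont=25.3892 V=25.3892[hold]; j=3 S=224.7831 intr=0.0000 cont=7.7763 V=7.7763[hold]  S*(3)=75.5774
k=2: j=0 S=90.6332 intr=69.1868 cont=69.0159 V=69.1868[EX]; j=1 S=130.3400 intr=29.4800 cont=39.7574 V=39.7574[hold]; j=2 S=187.4426 intr=0.0000 cont=16.8624 V=16.8624[hold]  S*(2)=90.6332
k=1: j=0 S=108.6882 intr=51.1318 cont=54.7280 V=54.7280[hold]; j=1 S=156.3050 intr=3.5150 cont=28.6200 V=28.6200[hold]  S*(1)=-
k=0: j=0 S=130.3400 intr=29.4800 cont=41.9535 V=41.9535[hold]  S*(0)=-

price = 41.9535
boundary = - - 90.6332 75.5774 90.6332 75.5774 90.6332 108.6882
tree:
41.9535
54.7280 28.6200
69.1868 39.7574 16.8624
84.2426 53.4404 25.3892 7.7763
96.7974 69.1868 37.0338 13.0203 2.1449
107.2665 84.2426 51.9088 21.3105 4.1299 0.0000
115.9966 96.7974 69.1868 33.7940 7.9519 0.0000 0.0000
123.2765 107.2665 84.2426 51.1318 15.3108 0.0000 0.0000 0.0000
129.3470 115.9966 96.7974 69.1868 29.4800 0.0000 0.0000 0.0000 0.0000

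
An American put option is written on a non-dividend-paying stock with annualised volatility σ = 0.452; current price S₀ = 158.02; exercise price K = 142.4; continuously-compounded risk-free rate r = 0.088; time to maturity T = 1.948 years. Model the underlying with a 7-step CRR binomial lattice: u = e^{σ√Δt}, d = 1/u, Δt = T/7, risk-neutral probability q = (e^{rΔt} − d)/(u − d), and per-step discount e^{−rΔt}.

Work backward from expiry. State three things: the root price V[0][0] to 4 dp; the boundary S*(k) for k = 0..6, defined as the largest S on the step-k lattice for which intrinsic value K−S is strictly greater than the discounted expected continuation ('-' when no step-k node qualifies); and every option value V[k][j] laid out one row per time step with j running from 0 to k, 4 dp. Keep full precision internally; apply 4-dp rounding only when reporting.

Δt=0.27829  u=1.26927  d=0.78785  q=0.49217  discount=0.97581
step 7 (expiry): payoffs max(K−S,0) = 112.6264 94.4332 65.1232 17.9033 0.0000 0.0000 0.0000 0.0000
step 6: (k=6,j=0): S=37.7908, (K−S)⁺=104.6092, hold=101.1643 ⇒ V=104.6092 exercise | (k=6,j=1): S=60.8828, (K−S)⁺=81.5172, hold=78.0723 ⇒ V=81.5172 exercise | (k=6,j=2): S=98.0852, (K−S)⁺=44.3148, hold=40.8699 ⇒ V=44.3148 exercise | (k=6,j=3): S=158.0200, (K−S)⁺=0.0000, hold=8.8720 ⇒ V=8.8720 continue | (k=6,j=4): S=254.5779, (K−S)⁺=0.0000, hold=0.0000 ⇒ V=0.0000 continue | (k=6,j=5): S=410.1373, (K−S)⁺=0.0000, hold=0.0000 ⇒ V=0.0000 continue | (k=6,j=6): S=660.7512, (K−S)⁺=0.0000, hold=0.0000 ⇒ V=0.0000 continue  boundary S*=98.0852
step 5: (k=5,j=0): S=47.9668, (K−S)⁺=94.4332, hold=90.9883 ⇒ V=94.4332 exercise | (k=5,j=1): S=77.2768, (K−S)⁺=65.1232, hold=61.6783 ⇒ V=65.1232 exercise | (k=5,j=2): S=124.4967, (K−S)⁺=17.9033, hold=26.2209 ⇒ V=26.2209 continue | (k=5,j=3): S=200.5702, (K−S)⁺=0.0000, hold=4.3965 ⇒ V=4.3965 continue | (k=5,j=4): S=323.1283, (K−S)⁺=0.0000, hold=0.0000 ⇒ V=0.0000 continue | (k=5,j=5): S=520.5754, (K−S)⁺=0.0000, hold=0.0000 ⇒ V=0.0000 continue  boundary S*=77.2768
step 4: (k=4,j=0): S=60.8828, (K−S)⁺=81.5172, hold=78.0723 ⇒ V=81.5172 exercise | (k=4,j=1): S=98.0852, (K−S)⁺=44.3148, hold=44.8645 ⇒ V=44.8645 continue | (k=4,j=2): S=158.0200, (K−S)⁺=0.0000, hold=15.1052 ⇒ V=15.1052 continue | (k=4,j=3): S=254.5779, (K−S)⁺=0.0000, hold=2.1787 ⇒ V=2.1787 continue | (k=4,j=4): S=410.1373, (K−S)⁺=0.0000, hold=0.0000 ⇒ V=0.0000 continue  boundary S*=60.8828
step 3: (k=3,j=0): S=77.2768, (K−S)⁺=65.1232, hold=61.9423 ⇒ V=65.1232 exercise | (k=3,j=1): S=124.4967, (K−S)⁺=17.9033, hold=29.4869 ⇒ V=29.4869 continue | (k=3,j=2): S=200.5702, (K−S)⁺=0.0000, hold=8.5317 ⇒ V=8.5317 continue | (k=3,j=3): S=323.1283, (K−S)⁺=0.0000, hold=1.0796 ⇒ V=1.0796 continue  boundary S*=77.2768
step 2: (k=2,j=0): S=98.0852, (K−S)⁺=44.3148, hold=46.4331 ⇒ V=46.4331 continue | (k=2,j=1): S=158.0200, (K−S)⁺=0.0000, hold=18.7096 ⇒ V=18.7096 continue | (k=2,j=2): S=254.5779, (K−S)⁺=0.0000, hold=4.7463 ⇒ V=4.7463 continue  boundary S*=-
step 1: (k=1,j=0): S=124.4967, (K−S)⁺=17.9033, hold=31.9953 ⇒ V=31.9953 continue | (k=1,j=1): S=200.5702, (K−S)⁺=0.0000, hold=11.5510 ⇒ V=11.5510 continue  boundary S*=-
step 0: (k=0,j=0): S=158.0200, (K−S)⁺=0.0000, hold=21.4027 ⇒ V=21.4027 continue  boundary S*=-

price = 21.4027
boundary = - - - 77.2768 60.8828 77.2768 98.0852
tree:
21.4027
31.9953 11.5510
46.4331 18.7096 4.7463
65.1232 29.4869 8.5317 1.0796
81.5172 44.8645 15.1052 2.1787 0.0000
94.4332 65.1232 26.2209 4.3965 0.0000 0.0000
104.6092 81.5172 44.3148 8.8720 0.0000 0.0000 0.0000
112.6264 94.4332 65.1232 17.9033 0.0000 0.0000 0.0000 0.0000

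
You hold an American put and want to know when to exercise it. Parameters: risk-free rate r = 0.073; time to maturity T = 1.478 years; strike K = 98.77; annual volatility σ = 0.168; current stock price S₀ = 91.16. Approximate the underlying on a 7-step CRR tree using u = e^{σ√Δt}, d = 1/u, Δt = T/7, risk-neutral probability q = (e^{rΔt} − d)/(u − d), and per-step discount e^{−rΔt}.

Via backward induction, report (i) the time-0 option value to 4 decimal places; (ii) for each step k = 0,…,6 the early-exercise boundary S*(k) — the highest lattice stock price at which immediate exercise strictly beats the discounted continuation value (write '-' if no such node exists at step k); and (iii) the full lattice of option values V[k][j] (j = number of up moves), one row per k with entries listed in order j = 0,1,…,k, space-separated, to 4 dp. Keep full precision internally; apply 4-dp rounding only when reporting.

Δt=0.21114, u=1.08025, d=0.92571, q=0.58122, disc=e^(-rΔt)=0.98470
k=7 terminal: V=max(K-S,0) → 45.6666 36.8010 26.4553 14.3825 0.2940 0.0000 0.0000 0.0000
k=6: j=0 S=57.3652 intr=41.4048 cont=39.8941 V=41.4048[EX]; j=1 S=66.9422 intr=31.8278 cont=30.3170 V=31.8278[EX]; j=2 S=78.1182 intr=20.6518 cont=19.1411 V=20.6518[EX]; j=3 S=91.1600 intr=7.6100 cont=6.0993 V=7.6100[EX]; j=4 S=106.3791 intr=0.0000 cont=0.1212 V=0.1212[hold]; j=5 S=124.1390 intr=0.0000 cont=0.0000 V=0.0000[hold]; j=6 S=144.8640 intr=0.0000 cont=0.0000 V=0.0000[hold]  S*(6)=91.1600
k=5: j=0 S=61.9690 intr=36.8010 cont=35.2903 V=36.8010[EX]; j=1 S=72.3147 intr=26.4553 cont=24.9446 V=26.4553[EX]; j=2 S=84.3875 intr=14.3825 cont=12.8718 V=14.3825[EX]; j=3 S=98.4760 intr=0.2940 cont=3.2076 V=3.2076[hold]; j=4 S=114.9165 intr=0.0000 cont=0.0500 V=0.0500[hold]; j=5 S=134.1017 intr=0.0000 cont=0.0000 V=0.0000[hold]  S*(5)=84.3875
k=4: j=0 S=66.9422 intr=31.8278 cont=30.3170 V=31.8278[EX]; j=1 S=78.1182 intr=20.6518 cont=19.1411 V=20.6518[EX]; j=2 S=91.1600 intr=7.6100 cont=7.7668 V=7.7668[hold]; j=3 S=106.3791 intr=0.0000 cont=1.3514 V=1.3514[hold]; j=4 S=124.1390 intr=0.0000 cont=0.0206 V=0.0206[hold]  S*(4)=78.1182
k=3: j=0 S=72.3147 intr=26.4553 cont=24.9446 V=26.4553[EX]; j=1 S=84.3875 intr=14.3825 cont=12.9615 V=14.3825[EX]; j=2 S=98.4760 intr=0.2940 cont=3.9763 V=3.9763[hold]; j=3 S=114.9165 intr=0.0000 cont=0.5691 V=0.5691[hold]  S*(3)=84.3875
k=2: j=0 S=78.1182 intr=20.6518 cont=19.1411 V=20.6518[EX]; j=1 S=91.1600 intr=7.6100 cont=8.2067 V=8.2067[hold]; j=2 S=106.3791 intr=0.0000 cont=1.9654 V=1.9654[hold]  S*(2)=78.1182
k=1: j=0 S=84.3875 intr=14.3825 cont=13.2133 V=14.3825[EX]; j=1 S=98.4760 intr=0.2940 cont=4.5091 V=4.5091[hold]  S*(1)=84.3875
k=0: j=0 S=91.1600 intr=7.6100 cont=8.5117 V=8.5117[hold]  S*(0)=-

price = 8.5117
boundary = - 84.3875 78.1182 84.3875 78.1182 84.3875 91.1600
tree:
8.5117
14.3825 4.5091
20.6518 8.2067 1.9654
26.4553 14.3825 3.9763 0.5691
31.8278 20.6518 7.7668 1.3514 0.0206
36.8010 26.4553 14.3825 3.2076 0.0500 0.0000
41.4048 31.8278 20.6518 7.6100 0.1212 0.0000 0.0000
45.6666 36.8010 26.4553 14.3825 0.2940 0.0000 0.0000 0.0000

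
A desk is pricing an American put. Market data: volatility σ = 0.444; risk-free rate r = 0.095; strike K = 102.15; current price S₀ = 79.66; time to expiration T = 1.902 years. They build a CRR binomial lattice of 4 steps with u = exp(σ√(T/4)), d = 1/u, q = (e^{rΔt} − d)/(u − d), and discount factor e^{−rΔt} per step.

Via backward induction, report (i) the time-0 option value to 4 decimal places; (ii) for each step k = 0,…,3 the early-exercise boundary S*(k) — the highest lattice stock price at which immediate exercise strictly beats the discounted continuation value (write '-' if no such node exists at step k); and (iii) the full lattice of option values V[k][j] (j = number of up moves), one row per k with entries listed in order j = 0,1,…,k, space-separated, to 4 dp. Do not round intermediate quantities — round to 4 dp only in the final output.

price = 27.9681
boundary = - 58.6508 43.1824 58.6508
tree:
27.9681
43.4992 14.9273
58.9676 25.9945 5.1708
70.3563 43.4992 10.7839 0.0000
78.7415 58.9676 22.4900 0.0000 0.0000

Δt=0.47550  u=1.35821  d=0.73626  q=0.49835  discount=0.95583
step 4 (expiry): payoffs max(K−S,0) = 78.7415 58.9676 22.4900 0.0000 0.0000
step 3: (k=3,j=0): S=31.7937, (K−S)⁺=70.3563, hold=65.8446 ⇒ V=70.3563 exercise | (k=3,j=1): S=58.6508, (K−S)⁺=43.4992, hold=38.9875 ⇒ V=43.4992 exercise | (k=3,j=2): S=108.1949, (K−S)⁺=0.0000, hold=10.7839 ⇒ V=10.7839 continue | (k=3,j=3): S=199.5906, (K−S)⁺=0.0000, hold=0.0000 ⇒ V=0.0000 continue  boundary S*=58.6508
step 2: (k=2,j=0): S=43.1824, (K−S)⁺=58.9676, hold=54.4559 ⇒ V=58.9676 exercise | (k=2,j=1): S=79.6600, (K−S)⁺=22.4900, hold=25.9945 ⇒ V=25.9945 continue | (k=2,j=2): S=146.9513, (K−S)⁺=0.0000, hold=5.1708 ⇒ V=5.1708 continue  boundary S*=43.1824
step 1: (k=1,j=0): S=58.6508, (K−S)⁺=43.4992, hold=40.6568 ⇒ V=43.4992 exercise | (k=1,j=1): S=108.1949, (K−S)⁺=0.0000, hold=14.9273 ⇒ V=14.9273 continue  boundary S*=58.6508
step 0: (k=0,j=0): S=79.6600, (K−S)⁺=22.4900, hold=27.9681 ⇒ V=27.9681 continue  boundary S*=-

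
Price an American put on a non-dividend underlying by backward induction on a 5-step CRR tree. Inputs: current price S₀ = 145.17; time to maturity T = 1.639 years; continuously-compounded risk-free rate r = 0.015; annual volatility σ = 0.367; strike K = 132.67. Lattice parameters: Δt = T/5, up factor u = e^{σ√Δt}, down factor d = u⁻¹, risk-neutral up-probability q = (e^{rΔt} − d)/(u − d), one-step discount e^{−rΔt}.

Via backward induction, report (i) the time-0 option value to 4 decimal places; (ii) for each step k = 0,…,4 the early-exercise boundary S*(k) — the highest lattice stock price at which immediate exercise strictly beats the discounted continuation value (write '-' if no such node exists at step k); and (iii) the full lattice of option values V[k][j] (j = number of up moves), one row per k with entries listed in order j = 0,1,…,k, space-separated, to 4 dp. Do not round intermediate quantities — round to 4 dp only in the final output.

price = 19.5250
boundary = - - - 77.2882 95.3603
tree:
19.5250
28.6290 9.0173
40.6600 14.7733 2.3382
55.3818 23.7658 4.3458 0.0000
70.0290 37.3097 8.0770 0.0000 0.0000
81.9004 55.3818 15.0118 0.0000 0.0000 0.0000

Δt=0.32780, u=1.23383, d=0.81049, q=0.45931, disc=e^(-rΔt)=0.99510
k=5 terminal: V=max(K-S,0) → 81.9004 55.3818 15.0118 0.0000 0.0000 0.0000
k=4: j=0 S=62.6410 intr=70.0290 cont=69.3783 V=70.0290[EX]; j=1 S=95.3603 intr=37.3097 cont=36.6590 V=37.3097[EX]; j=2 S=145.1700 intr=0.0000 cont=8.0770 V=8.0770[hold]; j=3 S=220.9969 intr=0.0000 cont=0.0000 V=0.0000[hold]; j=4 S=336.4305 intr=0.0000 cont=0.0000 V=0.0000[hold]  S*(4)=95.3603
k=3: j=0 S=77.2882 intr=55.3818 cont=54.7311 V=55.3818[EX]; j=1 S=117.6582 intr=15.0118 cont=23.7658 V=23.7658[hold]; j=2 S=179.1148 intr=0.0000 cont=4.3458 V=4.3458[hold]; j=3 S=272.6721 intr=0.0000 cont=0.0000 V=0.0000[hold]  S*(3)=77.2882
k=2: j=0 S=95.3603 intr=37.3097 cont=40.6600 V=40.6600[hold]; j=1 S=145.1700 intr=0.0000 cont=14.7733 V=14.7733[hold]; j=2 S=220.9969 intr=0.0000 cont=2.3382 V=2.3382[hold]  S*(2)=-
k=1: j=0 S=117.6582 intr=15.0118 cont=28.6290 V=28.6290[hold]; j=1 S=179.1148 intr=0.0000 cont=9.0173 V=9.0173[hold]  S*(1)=-
k=0: j=0 S=145.1700 intr=0.0000 cont=19.5250 V=19.5250[hold]  S*(0)=-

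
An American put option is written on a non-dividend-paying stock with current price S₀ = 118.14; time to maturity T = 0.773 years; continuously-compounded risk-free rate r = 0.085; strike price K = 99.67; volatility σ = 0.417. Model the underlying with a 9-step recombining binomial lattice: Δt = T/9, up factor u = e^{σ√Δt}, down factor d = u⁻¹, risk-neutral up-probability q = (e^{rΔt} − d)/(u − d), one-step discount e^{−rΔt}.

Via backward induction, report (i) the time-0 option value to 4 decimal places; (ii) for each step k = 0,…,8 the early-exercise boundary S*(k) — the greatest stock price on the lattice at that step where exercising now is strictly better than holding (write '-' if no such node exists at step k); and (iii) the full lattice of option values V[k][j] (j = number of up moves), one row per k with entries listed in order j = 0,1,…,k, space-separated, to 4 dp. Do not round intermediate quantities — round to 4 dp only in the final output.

price = 6.2735
boundary = - - - - 72.4599 64.1243 72.4599 64.1243 72.4599
tree:
6.2735
9.4729 3.1585
13.9226 5.1512 1.2072
19.8263 8.2088 2.1617 0.2680
27.2101 12.7152 3.8118 0.5393 0.0000
35.5457 19.0141 6.5875 1.0852 0.0000 0.0000
42.9224 27.2101 11.0770 2.1837 0.0000 0.0000 0.0000
49.4504 35.5457 17.9059 4.3940 0.0000 0.0000 0.0000 0.0000
55.2275 42.9224 27.2101 8.8416 0.0000 0.0000 0.0000 0.0000 0.0000
60.3401 49.4504 35.5457 17.7910 0.0000 0.0000 0.0000 0.0000 0.0000 0.0000

Δt=0.08589, u=1.12999, d=0.88496, q=0.49939, disc=e^(-rΔt)=0.99273
k=9 terminal: V=max(K-S,0) → 60.3401 49.4504 35.5457 17.7910 0.0000 0.0000 0.0000 0.0000 0.0000 0.0000
k=8: j=0 S=44.4425 intr=55.2275 cont=54.5025 V=55.2275[EX]; j=1 S=56.7476 intr=42.9224 cont=42.1974 V=42.9224[EX]; j=2 S=72.4599 intr=27.2101 cont=26.4851 V=27.2101[EX]; j=3 S=92.5225 intr=7.1475 cont=8.8416 V=8.8416[hold]; j=4 S=118.1400 intr=0.0000 cont=0.0000 V=0.0000[hold]; j=5 S=150.8505 intr=0.0000 cont=0.0000 V=0.0000[hold]; j=6 S=192.6178 intr=0.0000 cont=0.0000 V=0.0000[hold]; j=7 S=245.9496 intr=0.0000 cont=0.0000 V=0.0000[hold]; j=8 S=314.0479 intr=0.0000 cont=0.0000 V=0.0000[hold]  S*(8)=72.4599
k=7: j=0 S=50.2196 intr=49.4504 cont=48.7254 V=49.4504[EX]; j=1 S=64.1243 intr=35.5457 cont=34.8207 V=35.5457[EX]; j=2 S=81.8790 intr=17.7910 cont=17.9059 V=17.9059[hold]; j=3 S=104.5495 intr=0.0000 cont=4.3940 V=4.3940[hold]; j=4 S=133.4971 intr=0.0000 cont=0.0000 V=0.0000[hold]; j=5 S=170.4596 intr=0.0000 cont=0.0000 V=0.0000[hold]; j=6 S=217.6563 intr=0.0000 cont=0.0000 V=0.0000[hold]; j=7 S=277.9208 intr=0.0000 cont=0.0000 V=0.0000[hold]  S*(7)=64.1243
k=6: j=0 S=56.7476 intr=42.9224 cont=42.1974 V=42.9224[EX]; j=1 S=72.4599 intr=27.2101 cont=26.5421 V=27.2101[EX]; j=2 S=92.5225 intr=7.1475 cont=11.0770 V=11.0770[hold]; j=3 S=118.1400 intr=0.0000 cont=2.1837 V=2.1837[hold]; j=4 S=150.8505 intr=0.0000 cont=0.0000 V=0.0000[hold]; j=5 S=192.6178 intr=0.0000 cont=0.0000 V=0.0000[hold]; j=6 S=245.9496 intr=0.0000 cont=0.0000 V=0.0000[hold]  S*(6)=72.4599
k=5: j=0 S=64.1243 intr=35.5457 cont=34.8207 V=35.5457[EX]; j=1 S=81.8790 intr=17.7910 cont=19.0141 V=19.0141[hold]; j=2 S=104.5495 intr=0.0000 cont=6.5875 V=6.5875[hold]; j=3 S=133.4971 intr=0.0000 cont=1.0852 V=1.0852[hold]; j=4 S=170.4596 intr=0.0000 cont=0.0000 V=0.0000[hold]; j=5 S=217.6563 intr=0.0000 cont=0.0000 V=0.0000[hold]  S*(5)=64.1243
k=4: j=0 S=72.4599 intr=27.2101 cont=27.0915 V=27.2101[EX]; j=1 S=92.5225 intr=7.1475 cont=12.7152 V=12.7152[hold]; j=2 S=118.1400 intr=0.0000 cont=3.8118 V=3.8118[hold]; j=3 S=150.8505 intr=0.0000 cont=0.5393 V=0.5393[hold]; j=4 S=192.6178 intr=0.0000 cont=0.0000 V=0.0000[hold]  S*(4)=72.4599
k=3: j=0 S=81.8790 intr=17.7910 cont=19.8263 V=19.8263[hold]; j=1 S=104.5495 intr=0.0000 cont=8.2088 V=8.2088[hold]; j=2 S=133.4971 intr=0.0000 cont=2.1617 V=2.1617[hold]; j=3 S=170.4596 intr=0.0000 cont=0.2680 V=0.2680[hold]  S*(3)=-
k=2: j=0 S=92.5225 intr=7.1475 cont=13.9226 V=13.9226[hold]; j=1 S=118.1400 intr=0.0000 cont=5.1512 V=5.1512[hold]; j=2 S=150.8505 intr=0.0000 cont=1.2072 V=1.2072[hold]  S*(2)=-
k=1: j=0 S=104.5495 intr=0.0000 cont=9.4729 V=9.4729[hold]; j=1 S=133.4971 intr=0.0000 cont=3.1585 V=3.1585[hold]  S*(1)=-
k=0: j=0 S=118.1400 intr=0.0000 cont=6.2735 V=6.2735[hold]  S*(0)=-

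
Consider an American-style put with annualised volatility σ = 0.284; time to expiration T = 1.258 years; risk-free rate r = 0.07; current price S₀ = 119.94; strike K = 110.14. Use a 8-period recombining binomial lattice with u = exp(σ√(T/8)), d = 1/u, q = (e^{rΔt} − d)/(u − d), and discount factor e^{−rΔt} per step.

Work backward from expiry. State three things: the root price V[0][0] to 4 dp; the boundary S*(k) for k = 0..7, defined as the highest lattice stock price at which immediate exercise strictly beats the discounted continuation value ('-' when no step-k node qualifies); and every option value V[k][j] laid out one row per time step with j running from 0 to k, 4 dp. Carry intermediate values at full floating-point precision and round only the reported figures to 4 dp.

price = 7.2510
boundary = - - - 85.5527 76.4406 85.5527 76.4406 85.5527
tree:
7.2510
11.2499 3.7272
16.9302 6.2646 1.4728
24.5873 10.2477 2.7344 0.3437
33.6994 16.2099 4.9820 0.7254 0.0000
41.8411 24.5873 8.8495 1.5308 0.0000 0.0000
49.1156 33.6994 15.1633 3.2307 0.0000 0.0000 0.0000
55.6152 41.8411 24.5873 6.8181 0.0000 0.0000 0.0000 0.0000
61.4226 49.1156 33.6994 14.3889 0.0000 0.0000 0.0000 0.0000 0.0000

params: Δt=0.15725 u=1.11921 d=0.89349 q=0.52091 e^(-rΔt)=0.98905
t_8 payoffs: 61.4226 49.1156 33.6994 14.3889 0.0000 0.0000 0.0000 0.0000 0.0000
t_7: node(7,0) S=54.5248 payoff=55.6152 vs cont=54.4095 → 55.6152 [stop]  node(7,1) S=68.2989 payoff=41.8411 vs cont=40.6354 → 41.8411 [stop]  node(7,2) S=85.5527 payoff=24.5873 vs cont=23.3815 → 24.5873 [stop]  node(7,3) S=107.1653 payoff=2.9747 vs cont=6.8181 → 6.8181 [wait]  node(7,4) S=134.2376 payoff=0.0000 vs cont=0.0000 → 0.0000 [wait]  node(7,5) S=168.1489 payoff=0.0000 vs cont=0.0000 → 0.0000 [wait]  node(7,6) S=210.6271 payoff=0.0000 vs cont=0.0000 → 0.0000 [wait]  node(7,7) S=263.8361 payoff=0.0000 vs cont=0.0000 → 0.0000 [wait]  ⇒ S*(7)=85.5527
t_6: node(6,0) S=61.0244 payoff=49.1156 vs cont=47.9098 → 49.1156 [stop]  node(6,1) S=76.4406 payoff=33.6994 vs cont=32.4937 → 33.6994 [stop]  node(6,2) S=95.7511 payoff=14.3889 vs cont=15.1633 → 15.1633 [wait]  node(6,3) S=119.9400 payoff=0.0000 vs cont=3.2307 → 3.2307 [wait]  node(6,4) S=150.2395 payoff=0.0000 vs cont=0.0000 → 0.0000 [wait]  node(6,5) S=188.1933 payoff=0.0000 vs cont=0.0000 → 0.0000 [wait]  node(6,6) S=235.7351 payoff=0.0000 vs cont=0.0000 → 0.0000 [wait]  ⇒ S*(6)=76.4406
t_5: node(5,0) S=68.2989 payoff=41.8411 vs cont=40.6354 → 41.8411 [stop]  node(5,1) S=85.5527 payoff=24.5873 vs cont=23.7805 → 24.5873 [stop]  node(5,2) S=107.1653 payoff=2.9747 vs cont=8.8495 → 8.8495 [wait]  node(5,3) S=134.2376 payoff=0.0000 vs cont=1.5308 → 1.5308 [wait]  node(5,4) S=168.1489 payoff=0.0000 vs cont=0.0000 → 0.0000 [wait]  node(5,5) S=210.6271 payoff=0.0000 vs cont=0.0000 → 0.0000 [wait]  ⇒ S*(5)=85.5527
t_4: node(4,0) S=76.4406 payoff=33.6994 vs cont=32.4937 → 33.6994 [stop]  node(4,1) S=95.7511 payoff=14.3889 vs cont=16.2099 → 16.2099 [wait]  node(4,2) S=119.9400 payoff=0.0000 vs cont=4.9820 → 4.9820 [wait]  node(4,3) S=150.2395 payoff=0.0000 vs cont=0.7254 → 0.7254 [wait]  node(4,4) S=188.1933 payoff=0.0000 vs cont=0.0000 → 0.0000 [wait]  ⇒ S*(4)=76.4406
t_3: node(3,0) S=85.5527 payoff=24.5873 vs cont=24.3197 → 24.5873 [stop]  node(3,1) S=107.1653 payoff=2.9747 vs cont=10.2477 → 10.2477 [wait]  node(3,2) S=134.2376 payoff=0.0000 vs cont=2.7344 → 2.7344 [wait]  node(3,3) S=168.1489 payoff=0.0000 vs cont=0.3437 → 0.3437 [wait]  ⇒ S*(3)=85.5527
t_2: node(2,0) S=95.7511 payoff=14.3889 vs cont=16.9302 → 16.9302 [wait]  node(2,1) S=119.9400 payoff=0.0000 vs cont=6.2646 → 6.2646 [wait]  node(2,2) S=150.2395 payoff=0.0000 vs cont=1.4728 → 1.4728 [wait]  ⇒ S*(2)=-
t_1: node(1,0) S=107.1653 payoff=2.9747 vs cont=11.2499 → 11.2499 [wait]  node(1,1) S=134.2376 payoff=0.0000 vs cont=3.7272 → 3.7272 [wait]  ⇒ S*(1)=-
t_0: node(0,0) S=119.9400 payoff=0.0000 vs cont=7.2510 → 7.2510 [wait]  ⇒ S*(0)=-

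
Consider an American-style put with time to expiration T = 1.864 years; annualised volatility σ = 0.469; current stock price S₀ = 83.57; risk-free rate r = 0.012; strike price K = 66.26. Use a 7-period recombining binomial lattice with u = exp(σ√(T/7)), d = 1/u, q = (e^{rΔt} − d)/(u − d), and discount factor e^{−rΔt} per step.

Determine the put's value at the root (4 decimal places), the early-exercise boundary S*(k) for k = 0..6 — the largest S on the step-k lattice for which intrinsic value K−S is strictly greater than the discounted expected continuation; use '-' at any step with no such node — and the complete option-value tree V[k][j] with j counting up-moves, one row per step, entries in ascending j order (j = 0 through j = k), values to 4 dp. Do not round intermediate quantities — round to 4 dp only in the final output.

price = 10.2836
boundary = - - - - 31.7412 40.4324 51.5035
tree:
10.2836
14.6407 4.9527
20.2535 7.7832 1.4770
27.0366 11.9846 2.6273 0.0607
34.5188 17.9490 4.6719 0.1099 0.0000
41.3418 25.8276 8.3047 0.1992 0.0000 0.0000
46.6982 34.5188 14.7565 0.3609 0.0000 0.0000 0.0000
50.9031 41.3418 25.8276 0.6540 0.0000 0.0000 0.0000 0.0000

Δt=0.26629, u=1.27382, d=0.78504, q=0.44634, disc=e^(-rΔt)=0.99681
k=7 terminal: V=max(K-S,0) → 50.9031 41.3418 25.8276 0.6540 0.0000 0.0000 0.0000 0.0000
k=6: j=0 S=19.5618 intr=46.6982 cont=46.4868 V=46.6982[EX]; j=1 S=31.7412 intr=34.5188 cont=34.3074 V=34.5188[EX]; j=2 S=51.5035 intr=14.7565 cont=14.5451 V=14.7565[EX]; j=3 S=83.5700 intr=0.0000 cont=0.3609 V=0.3609[hold]; j=4 S=135.6014 intr=0.0000 cont=0.0000 V=0.0000[hold]; j=5 S=220.0280 intr=0.0000 cont=0.0000 V=0.0000[hold]; j=6 S=357.0192 intr=0.0000 cont=0.0000 V=0.0000[hold]  S*(6)=51.5035
k=5: j=0 S=24.9182 intr=41.3418 cont=41.1304 V=41.3418[EX]; j=1 S=40.4324 intr=25.8276 cont=25.6162 V=25.8276[EX]; j=2 S=65.6060 intr=0.6540 cont=8.3047 V=8.3047[hold]; j=3 S=106.4528 intr=0.0000 cont=0.1992 V=0.1992[hold]; j=4 S=172.7313 intr=0.0000 cont=0.0000 V=0.0000[hold]; j=5 S=280.2752 intr=0.0000 cont=0.0000 V=0.0000[hold]  S*(5)=40.4324
k=4: j=0 S=31.7412 intr=34.5188 cont=34.3074 V=34.5188[EX]; j=1 S=51.5035 intr=14.7565 cont=17.9490 V=17.9490[hold]; j=2 S=83.5700 intr=0.0000 cont=4.6719 V=4.6719[hold]; j=3 S=135.6014 intr=0.0000 cont=0.1099 V=0.1099[hold]; j=4 S=220.0280 intr=0.0000 cont=0.0000 V=0.0000[hold]  S*(4)=31.7412
k=3: j=0 S=40.4324 intr=25.8276 cont=27.0366 V=27.0366[hold]; j=1 S=65.6060 intr=0.6540 cont=11.9846 V=11.9846[hold]; j=2 S=106.4528 intr=0.0000 cont=2.6273 V=2.6273[hold]; j=3 S=172.7313 intr=0.0000 cont=0.0607 V=0.0607[hold]  S*(3)=-
k=2: j=0 S=51.5035 intr=14.7565 cont=20.2535 V=20.2535[hold]; j=1 S=83.5700 intr=0.0000 cont=7.7832 V=7.7832[hold]; j=2 S=135.6014 intr=0.0000 cont=1.4770 V=1.4770[hold]  S*(2)=-
k=1: j=0 S=65.6060 intr=0.6540 cont=14.6407 V=14.6407[hold]; j=1 S=106.4528 intr=0.0000 cont=4.9527 V=4.9527[hold]  S*(1)=-
k=0: j=0 S=83.5700 intr=0.0000 cont=10.2836 V=10.2836[hold]  S*(0)=-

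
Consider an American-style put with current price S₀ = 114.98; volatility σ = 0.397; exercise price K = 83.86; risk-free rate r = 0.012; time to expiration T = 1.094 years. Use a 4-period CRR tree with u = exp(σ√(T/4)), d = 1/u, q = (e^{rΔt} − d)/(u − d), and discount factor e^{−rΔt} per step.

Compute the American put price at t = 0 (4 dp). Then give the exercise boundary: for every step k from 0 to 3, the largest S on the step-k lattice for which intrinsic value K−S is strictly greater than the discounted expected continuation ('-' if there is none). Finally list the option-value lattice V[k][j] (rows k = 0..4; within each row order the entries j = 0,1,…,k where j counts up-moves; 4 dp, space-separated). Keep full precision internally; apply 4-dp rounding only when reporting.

price = 5.2613
boundary = - - - 61.6762
tree:
5.2613
8.6435 1.2667
13.9852 2.3368 0.0000
22.1838 4.3108 0.0000 0.0000
33.7471 7.9523 0.0000 0.0000 0.0000

Δt=0.27350, u=1.23075, d=0.81252, q=0.45614, disc=e^(-rΔt)=0.99672
k=4 terminal: V=max(K-S,0) → 33.7471 7.9523 0.0000 0.0000 0.0000
k=3: j=0 S=61.6762 intr=22.1838 cont=21.9090 V=22.1838[EX]; j=1 S=93.4231 intr=0.0000 cont=4.3108 V=4.3108[hold]; j=2 S=141.5111 intr=0.0000 cont=0.0000 V=0.0000[hold]; j=3 S=214.3517 intr=0.0000 cont=0.0000 V=0.0000[hold]  S*(3)=61.6762
k=2: j=0 S=75.9077 intr=7.9523 cont=13.9852 V=13.9852[hold]; j=1 S=114.9800 intr=0.0000 cont=2.3368 V=2.3368[hold]; j=2 S=174.1641 intr=0.0000 cont=0.0000 V=0.0000[hold]  S*(2)=-
k=1: j=0 S=93.4231 intr=0.0000 cont=8.6435 V=8.6435[hold]; j=1 S=141.5111 intr=0.0000 cont=1.2667 V=1.2667[hold]  S*(1)=-
k=0: j=0 S=114.9800 intr=0.0000 cont=5.2613 V=5.2613[hold]  S*(0)=-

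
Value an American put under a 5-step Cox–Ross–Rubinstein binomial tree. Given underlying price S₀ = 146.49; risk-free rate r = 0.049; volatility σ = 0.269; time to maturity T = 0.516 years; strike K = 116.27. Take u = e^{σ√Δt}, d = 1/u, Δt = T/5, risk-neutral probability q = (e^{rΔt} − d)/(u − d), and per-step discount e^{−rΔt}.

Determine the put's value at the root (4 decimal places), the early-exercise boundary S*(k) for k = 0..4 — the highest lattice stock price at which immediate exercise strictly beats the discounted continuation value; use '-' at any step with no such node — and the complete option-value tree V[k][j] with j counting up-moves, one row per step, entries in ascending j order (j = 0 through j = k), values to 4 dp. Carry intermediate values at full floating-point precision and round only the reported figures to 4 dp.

price = 1.1008
boundary = - - - - 103.6785
tree:
1.1008
2.0555 0.1861
3.8046 0.3800 0.0000
6.9675 0.7758 0.0000 0.0000
12.5915 1.5838 0.0000 0.0000 0.0000
21.1747 3.2335 0.0000 0.0000 0.0000 0.0000

Δt=0.10320, u=1.09026, d=0.91721, q=0.50771, disc=e^(-rΔt)=0.99496
k=5 terminal: V=max(K-S,0) → 21.1747 3.2335 0.0000 0.0000 0.0000 0.0000
k=4: j=0 S=103.6785 intr=12.5915 cont=12.0050 V=12.5915[EX]; j=1 S=123.2391 intr=0.0000 cont=1.5838 V=1.5838[hold]; j=2 S=146.4900 intr=0.0000 cont=0.0000 V=0.0000[hold]; j=3 S=174.1276 intr=0.0000 cont=0.0000 V=0.0000[hold]; j=4 S=206.9795 intr=0.0000 cont=0.0000 V=0.0000[hold]  S*(4)=103.6785
k=3: j=0 S=113.0365 intr=3.2335 cont=6.9675 V=6.9675[hold]; j=1 S=134.3625 intr=0.0000 cont=0.7758 V=0.7758[hold]; j=2 S=159.7121 intr=0.0000 cont=0.0000 V=0.0000[hold]; j=3 S=189.8442 intr=0.0000 cont=0.0000 V=0.0000[hold]  S*(3)=-
k=2: j=0 S=123.2391 intr=0.0000 cont=3.8046 V=3.8046[hold]; j=1 S=146.4900 intr=0.0000 cont=0.3800 V=0.3800[hold]; j=2 S=174.1276 intr=0.0000 cont=0.0000 V=0.0000[hold]  S*(2)=-
k=1: j=0 S=134.3625 intr=0.0000 cont=2.0555 V=2.0555[hold]; j=1 S=159.7121 intr=0.0000 cont=0.1861 V=0.1861[hold]  S*(1)=-
k=0: j=0 S=146.4900 intr=0.0000 cont=1.1008 V=1.1008[hold]  S*(0)=-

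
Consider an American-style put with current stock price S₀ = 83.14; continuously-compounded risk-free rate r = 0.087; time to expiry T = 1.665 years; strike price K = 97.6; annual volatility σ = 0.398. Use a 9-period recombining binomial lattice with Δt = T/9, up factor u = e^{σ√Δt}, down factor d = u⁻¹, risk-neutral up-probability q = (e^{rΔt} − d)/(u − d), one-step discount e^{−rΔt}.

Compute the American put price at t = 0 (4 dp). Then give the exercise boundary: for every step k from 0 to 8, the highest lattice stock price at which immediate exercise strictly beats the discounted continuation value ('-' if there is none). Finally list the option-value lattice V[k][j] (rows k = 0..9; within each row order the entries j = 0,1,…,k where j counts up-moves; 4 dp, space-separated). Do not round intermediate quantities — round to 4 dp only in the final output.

price = 20.3991
boundary = - - 59.0364 49.7478 59.0364 70.0591 59.0364 70.0591 83.1400
tree:
20.3991
28.4682 13.1289
38.5636 19.4672 7.3251
47.8522 27.9259 11.7845 3.1804
55.6793 38.5636 18.3748 5.6900 0.8175
62.2749 47.8522 27.5409 9.9620 1.6765 0.0000
67.8328 55.6793 38.5636 16.9297 3.4382 0.0000 0.0000
72.5162 62.2749 47.8522 27.5409 7.0510 0.0000 0.0000 0.0000
76.4628 67.8328 55.6793 38.5636 14.4600 0.0000 0.0000 0.0000 0.0000
79.7884 72.5162 62.2749 47.8522 27.5409 0.0000 0.0000 0.0000 0.0000 0.0000

Δt=0.18500  u=1.18671  d=0.84266  q=0.50447  discount=0.98403
step 9 (expiry): payoffs max(K−S,0) = 79.7884 72.5162 62.2749 47.8522 27.5409 0.0000 0.0000 0.0000 0.0000 0.0000
step 8: (k=8,j=0): S=21.1372, (K−S)⁺=76.4628, hold=74.9045 ⇒ V=76.4628 exercise | (k=8,j=1): S=29.7672, (K−S)⁺=67.8328, hold=66.2745 ⇒ V=67.8328 exercise | (k=8,j=2): S=41.9207, (K−S)⁺=55.6793, hold=54.1210 ⇒ V=55.6793 exercise | (k=8,j=3): S=59.0364, (K−S)⁺=38.5636, hold=37.0054 ⇒ V=38.5636 exercise | (k=8,j=4): S=83.1400, (K−S)⁺=14.4600, hold=13.4295 ⇒ V=14.4600 exercise | (k=8,j=5): S=117.0848, (K−S)⁺=0.0000, hold=0.0000 ⇒ V=0.0000 continue | (k=8,j=6): S=164.8888, (K−S)⁺=0.0000, hold=0.0000 ⇒ V=0.0000 continue | (k=8,j=7): S=232.2103, (K−S)⁺=0.0000, hold=0.0000 ⇒ V=0.0000 continue | (k=8,j=8): S=327.0183, (K−S)⁺=0.0000, hold=0.0000 ⇒ V=0.0000 continue  boundary S*=83.1400
step 7: (k=7,j=0): S=25.0838, (K−S)⁺=72.5162, hold=70.9579 ⇒ V=72.5162 exercise | (k=7,j=1): S=35.3251, (K−S)⁺=62.2749, hold=60.7166 ⇒ V=62.2749 exercise | (k=7,j=2): S=49.7478, (K−S)⁺=47.8522, hold=46.2939 ⇒ V=47.8522 exercise | (k=7,j=3): S=70.0591, (K−S)⁺=27.5409, hold=25.9826 ⇒ V=27.5409 exercise | (k=7,j=4): S=98.6632, (K−S)⁺=0.0000, hold=7.0510 ⇒ V=7.0510 continue | (k=7,j=5): S=138.9459, (K−S)⁺=0.0000, hold=0.0000 ⇒ V=0.0000 continue | (k=7,j=6): S=195.6754, (K−S)⁺=0.0000, hold=0.0000 ⇒ V=0.0000 continue | (k=7,j=7): S=275.5667, (K−S)⁺=0.0000, hold=0.0000 ⇒ V=0.0000 continue  boundary S*=70.0591
step 6: (k=6,j=0): S=29.7672, (K−S)⁺=67.8328, hold=66.2745 ⇒ V=67.8328 exercise | (k=6,j=1): S=41.9207, (K−S)⁺=55.6793, hold=54.1210 ⇒ V=55.6793 exercise | (k=6,j=2): S=59.0364, (K−S)⁺=38.5636, hold=37.0054 ⇒ V=38.5636 exercise | (k=6,j=3): S=83.1400, (K−S)⁺=14.4600, hold=16.9297 ⇒ V=16.9297 continue | (k=6,j=4): S=117.0848, (K−S)⁺=0.0000, hold=3.4382 ⇒ V=3.4382 continue | (k=6,j=5): S=164.8888, (K−S)⁺=0.0000, hold=0.0000 ⇒ V=0.0000 continue | (k=6,j=6): S=232.2103, (K−S)⁺=0.0000, hold=0.0000 ⇒ V=0.0000 continue  boundary S*=59.0364
step 5: (k=5,j=0): S=35.3251, (K−S)⁺=62.2749, hold=60.7166 ⇒ V=62.2749 exercise | (k=5,j=1): S=49.7478, (K−S)⁺=47.8522, hold=46.2939 ⇒ V=47.8522 exercise | (k=5,j=2): S=70.0591, (K−S)⁺=27.5409, hold=27.2086 ⇒ V=27.5409 exercise | (k=5,j=3): S=98.6632, (K−S)⁺=0.0000, hold=9.9620 ⇒ V=9.9620 continue | (k=5,j=4): S=138.9459, (K−S)⁺=0.0000, hold=1.6765 ⇒ V=1.6765 continue | (k=5,j=5): S=195.6754, (K−S)⁺=0.0000, hold=0.0000 ⇒ V=0.0000 continue  boundary S*=70.0591
step 4: (k=4,j=0): S=41.9207, (K−S)⁺=55.6793, hold=54.1210 ⇒ V=55.6793 exercise | (k=4,j=1): S=59.0364, (K−S)⁺=38.5636, hold=37.0054 ⇒ V=38.5636 exercise | (k=4,j=2): S=83.1400, (K−S)⁺=14.4600, hold=18.3748 ⇒ V=18.3748 continue | (k=4,j=3): S=117.0848, (K−S)⁺=0.0000, hold=5.6900 ⇒ V=5.6900 continue | (k=4,j=4): S=164.8888, (K−S)⁺=0.0000, hold=0.8175 ⇒ V=0.8175 continue  boundary S*=59.0364
step 3: (k=3,j=0): S=49.7478, (K−S)⁺=47.8522, hold=46.2939 ⇒ V=47.8522 exercise | (k=3,j=1): S=70.0591, (K−S)⁺=27.5409, hold=27.9259 ⇒ V=27.9259 continue | (k=3,j=2): S=98.6632, (K−S)⁺=0.0000, hold=11.7845 ⇒ V=11.7845 continue | (k=3,j=3): S=138.9459, (K−S)⁺=0.0000, hold=3.1804 ⇒ V=3.1804 continue  boundary S*=49.7478
step 2: (k=2,j=0): S=59.0364, (K−S)⁺=38.5636, hold=37.1965 ⇒ V=38.5636 exercise | (k=2,j=1): S=83.1400, (K−S)⁺=14.4600, hold=19.4672 ⇒ V=19.4672 continue | (k=2,j=2): S=117.0848, (K−S)⁺=0.0000, hold=7.3251 ⇒ V=7.3251 continue  boundary S*=59.0364
step 1: (k=1,j=0): S=70.0591, (K−S)⁺=27.5409, hold=28.4682 ⇒ V=28.4682 continue | (k=1,j=1): S=98.6632, (K−S)⁺=0.0000, hold=13.1289 ⇒ V=13.1289 continue  boundary S*=-
step 0: (k=0,j=0): S=83.1400, (K−S)⁺=14.4600, hold=20.3991 ⇒ V=20.3991 continue  boundary S*=-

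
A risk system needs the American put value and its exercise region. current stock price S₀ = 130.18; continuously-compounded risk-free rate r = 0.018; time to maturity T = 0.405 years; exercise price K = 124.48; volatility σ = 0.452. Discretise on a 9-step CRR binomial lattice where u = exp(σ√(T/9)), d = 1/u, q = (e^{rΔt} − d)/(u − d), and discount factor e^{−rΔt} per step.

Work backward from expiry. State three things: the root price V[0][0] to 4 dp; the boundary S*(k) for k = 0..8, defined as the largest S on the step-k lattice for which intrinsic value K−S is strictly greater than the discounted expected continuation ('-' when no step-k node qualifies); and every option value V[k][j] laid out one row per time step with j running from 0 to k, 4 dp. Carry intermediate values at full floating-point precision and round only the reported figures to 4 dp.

Δt=0.04500, u=1.10063, d=0.90857, q=0.48027, disc=e^(-rΔt)=0.99919
k=9 terminal: V=max(K-S,0) → 69.5552 57.9447 43.8799 26.8420 6.2024 0.0000 0.0000 0.0000 0.0000 0.0000
k=8: j=0 S=60.4519 intr=64.0281 cont=63.9273 V=64.0281[EX]; j=1 S=73.2308 intr=51.2492 cont=51.1484 V=51.2492[EX]; j=2 S=88.7110 intr=35.7690 cont=35.6683 V=35.7690[EX]; j=3 S=107.4634 intr=17.0166 cont=16.9158 V=17.0166[EX]; j=4 S=130.1800 intr=0.0000 cont=3.2210 V=3.2210[hold]; j=5 S=157.6986 intr=0.0000 cont=0.0000 V=0.0000[hold]; j=6 S=191.0343 intr=0.0000 cont=0.0000 V=0.0000[hold]; j=7 S=231.4167 intr=0.0000 cont=0.0000 V=0.0000[hold]; j=8 S=280.3356 intr=0.0000 cont=0.0000 V=0.0000[hold]  S*(8)=107.4634
k=7: j=0 S=66.5353 intr=57.9447 cont=57.8439 V=57.9447[EX]; j=1 S=80.6001 intr=43.8799 cont=43.7791 V=43.8799[EX]; j=2 S=97.6380 intr=26.8420 cont=26.7412 V=26.8420[EX]; j=3 S=118.2776 intr=6.2024 cont=10.3826 V=10.3826[hold]; j=4 S=143.2801 intr=0.0000 cont=1.6727 V=1.6727[hold]; j=5 S=173.5679 intr=0.0000 cont=0.0000 V=0.0000[hold]; j=6 S=210.2582 intr=0.0000 cont=0.0000 V=0.0000[hold]; j=7 S=254.7045 intr=0.0000 cont=0.0000 V=0.0000[hold]  S*(7)=97.6380
k=6: j=0 S=73.2308 intr=51.2492 cont=51.1484 V=51.2492[EX]; j=1 S=88.7110 intr=35.7690 cont=35.6683 V=35.7690[EX]; j=2 S=107.4634 intr=17.0166 cont=18.9217 V=18.9217[hold]; j=3 S=130.1800 intr=0.0000 cont=6.1945 V=6.1945[hold]; j=4 S=157.6986 intr=0.0000 cont=0.8687 V=0.8687[hold]; j=5 S=191.0343 intr=0.0000 cont=0.0000 V=0.0000[hold]; j=6 S=231.4167 intr=0.0000 cont=0.0000 V=0.0000[hold]  S*(6)=88.7110
k=5: j=0 S=80.6001 intr=43.8799 cont=43.7791 V=43.8799[EX]; j=1 S=97.6380 intr=26.8420 cont=27.6554 V=27.6554[hold]; j=2 S=118.2776 intr=6.2024 cont=12.7989 V=12.7989[hold]; j=3 S=143.2801 intr=0.0000 cont=3.6337 V=3.6337[hold]; j=4 S=173.5679 intr=0.0000 cont=0.4511 V=0.4511[hold]; j=5 S=210.2582 intr=0.0000 cont=0.0000 V=0.0000[hold]  S*(5)=80.6001
k=4: j=0 S=88.7110 intr=35.7690 cont=36.0586 V=36.0586[hold]; j=1 S=107.4634 intr=17.0166 cont=20.5037 V=20.5037[hold]; j=2 S=130.1800 intr=0.0000 cont=8.3904 V=8.3904[hold]; j=3 S=157.6986 intr=0.0000 cont=2.1035 V=2.1035[hold]; j=4 S=191.0343 intr=0.0000 cont=0.2343 V=0.2343[hold]  S*(4)=-
k=3: j=0 S=97.6380 intr=26.8420 cont=28.5650 V=28.5650[hold]; j=1 S=118.2776 intr=6.2024 cont=14.6742 V=14.6742[hold]; j=2 S=143.2801 intr=0.0000 cont=5.3667 V=5.3667[hold]; j=3 S=173.5679 intr=0.0000 cont=1.2048 V=1.2048[hold]  S*(3)=-
k=2: j=0 S=107.4634 intr=17.0166 cont=21.8760 V=21.8760[hold]; j=1 S=130.1800 intr=0.0000 cont=10.1958 V=10.1958[hold]; j=2 S=157.6986 intr=0.0000 cont=3.3651 V=3.3651[hold]  S*(2)=-
k=1: j=0 S=118.2776 intr=6.2024 cont=16.2532 V=16.2532[hold]; j=1 S=143.2801 intr=0.0000 cont=6.9097 V=6.9097[hold]  S*(1)=-
k=0: j=0 S=130.1800 intr=0.0000 cont=11.7563 V=11.7563[hold]  S*(0)=-

price = 11.7563
boundary = - - - - - 80.6001 88.7110 97.6380 107.4634
tree:
11.7563
16.2532 6.9097
21.8760 10.1958 3.3651
28.5650 14.6742 5.3667 1.2048
36.0586 20.5037 8.3904 2.1035 0.2343
43.8799 27.6554 12.7989 3.6337 0.4511 0.0000
51.2492 35.7690 18.9217 6.1945 0.8687 0.0000 0.0000
57.9447 43.8799 26.8420 10.3826 1.6727 0.0000 0.0000 0.0000
64.0281 51.2492 35.7690 17.0166 3.2210 0.0000 0.0000 0.0000 0.0000
69.5552 57.9447 43.8799 26.8420 6.2024 0.0000 0.0000 0.0000 0.0000 0.0000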